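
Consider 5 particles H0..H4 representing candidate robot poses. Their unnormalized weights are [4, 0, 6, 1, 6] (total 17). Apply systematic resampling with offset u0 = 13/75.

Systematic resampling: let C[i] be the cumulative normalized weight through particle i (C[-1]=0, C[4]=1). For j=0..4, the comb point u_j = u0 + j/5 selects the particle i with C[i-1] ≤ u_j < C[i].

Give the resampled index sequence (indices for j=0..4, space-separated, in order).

C = [4/17, 4/17, 10/17, 11/17, 1]
j=0: u_0=13/75 ∈ [0, 4/17) → index 0
j=1: u_1=28/75 ∈ [4/17, 10/17) → index 2
j=2: u_2=43/75 ∈ [4/17, 10/17) → index 2
j=3: u_3=58/75 ∈ [11/17, 1) → index 4
j=4: u_4=73/75 ∈ [11/17, 1) → index 4

0 2 2 4 4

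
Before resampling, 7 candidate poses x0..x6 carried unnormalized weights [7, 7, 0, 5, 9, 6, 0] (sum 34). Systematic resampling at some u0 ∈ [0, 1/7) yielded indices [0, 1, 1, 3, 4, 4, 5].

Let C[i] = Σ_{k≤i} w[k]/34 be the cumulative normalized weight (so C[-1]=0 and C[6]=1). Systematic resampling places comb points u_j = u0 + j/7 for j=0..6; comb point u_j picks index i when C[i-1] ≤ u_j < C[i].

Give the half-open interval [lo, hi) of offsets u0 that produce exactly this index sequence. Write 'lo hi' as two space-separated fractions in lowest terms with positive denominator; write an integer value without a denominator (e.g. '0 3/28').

C = [7/34, 7/17, 7/17, 19/34, 14/17, 1, 1]
j=0 picked index 0: u0 ∈ [0, 7/34)
j=1 picked index 1: u0 ∈ [15/238, 32/119)
j=2 picked index 1: u0 ∈ [-19/238, 15/119)
j=3 picked index 3: u0 ∈ [-2/119, 31/238)
j=4 picked index 4: u0 ∈ [-3/238, 30/119)
j=5 picked index 4: u0 ∈ [-37/238, 13/119)
j=6 picked index 5: u0 ∈ [-4/119, 1/7)
intersection: [15/238, 13/119)

15/238 13/119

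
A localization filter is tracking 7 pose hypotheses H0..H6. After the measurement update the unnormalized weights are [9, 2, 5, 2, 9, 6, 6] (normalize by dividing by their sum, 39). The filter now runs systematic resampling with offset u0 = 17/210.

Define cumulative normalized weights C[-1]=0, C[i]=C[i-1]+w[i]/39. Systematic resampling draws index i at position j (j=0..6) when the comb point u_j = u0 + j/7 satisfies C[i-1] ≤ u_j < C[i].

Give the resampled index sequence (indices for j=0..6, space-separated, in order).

C = [3/13, 11/39, 16/39, 6/13, 9/13, 11/13, 1]
j=0: u_0=17/210 ∈ [0, 3/13) → index 0
j=1: u_1=47/210 ∈ [0, 3/13) → index 0
j=2: u_2=11/30 ∈ [11/39, 16/39) → index 2
j=3: u_3=107/210 ∈ [6/13, 9/13) → index 4
j=4: u_4=137/210 ∈ [6/13, 9/13) → index 4
j=5: u_5=167/210 ∈ [9/13, 11/13) → index 5
j=6: u_6=197/210 ∈ [11/13, 1) → index 6

0 0 2 4 4 5 6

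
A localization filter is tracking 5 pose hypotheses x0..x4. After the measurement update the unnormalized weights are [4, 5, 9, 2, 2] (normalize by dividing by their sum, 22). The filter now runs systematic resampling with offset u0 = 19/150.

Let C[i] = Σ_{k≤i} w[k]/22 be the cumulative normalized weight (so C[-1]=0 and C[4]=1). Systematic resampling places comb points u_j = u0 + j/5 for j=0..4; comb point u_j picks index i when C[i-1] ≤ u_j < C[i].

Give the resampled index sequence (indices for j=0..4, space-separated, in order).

C = [2/11, 9/22, 9/11, 10/11, 1]
j=0: u_0=19/150 ∈ [0, 2/11) → index 0
j=1: u_1=49/150 ∈ [2/11, 9/22) → index 1
j=2: u_2=79/150 ∈ [9/22, 9/11) → index 2
j=3: u_3=109/150 ∈ [9/22, 9/11) → index 2
j=4: u_4=139/150 ∈ [10/11, 1) → index 4

0 1 2 2 4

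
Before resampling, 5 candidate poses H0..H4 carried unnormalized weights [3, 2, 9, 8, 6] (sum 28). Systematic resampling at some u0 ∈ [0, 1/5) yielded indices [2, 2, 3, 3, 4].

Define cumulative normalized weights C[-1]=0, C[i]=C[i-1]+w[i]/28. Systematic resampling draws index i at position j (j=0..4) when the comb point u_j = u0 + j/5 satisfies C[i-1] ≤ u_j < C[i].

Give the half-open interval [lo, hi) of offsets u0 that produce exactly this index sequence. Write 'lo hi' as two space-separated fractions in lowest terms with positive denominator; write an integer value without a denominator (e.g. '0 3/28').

5/28 13/70

C = [3/28, 5/28, 1/2, 11/14, 1]
j=0 picked index 2: u0 ∈ [5/28, 1/2)
j=1 picked index 2: u0 ∈ [-3/140, 3/10)
j=2 picked index 3: u0 ∈ [1/10, 27/70)
j=3 picked index 3: u0 ∈ [-1/10, 13/70)
j=4 picked index 4: u0 ∈ [-1/70, 1/5)
intersection: [5/28, 13/70)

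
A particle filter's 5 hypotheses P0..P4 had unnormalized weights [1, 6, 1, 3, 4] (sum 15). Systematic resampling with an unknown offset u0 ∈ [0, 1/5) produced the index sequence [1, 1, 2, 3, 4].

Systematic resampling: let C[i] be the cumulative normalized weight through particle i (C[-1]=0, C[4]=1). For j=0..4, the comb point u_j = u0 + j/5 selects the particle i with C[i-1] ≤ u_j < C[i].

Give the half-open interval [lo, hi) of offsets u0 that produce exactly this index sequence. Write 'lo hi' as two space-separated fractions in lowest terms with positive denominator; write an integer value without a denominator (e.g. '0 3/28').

C = [1/15, 7/15, 8/15, 11/15, 1]
j=0 picked index 1: u0 ∈ [1/15, 7/15)
j=1 picked index 1: u0 ∈ [-2/15, 4/15)
j=2 picked index 2: u0 ∈ [1/15, 2/15)
j=3 picked index 3: u0 ∈ [-1/15, 2/15)
j=4 picked index 4: u0 ∈ [-1/15, 1/5)
intersection: [1/15, 2/15)

1/15 2/15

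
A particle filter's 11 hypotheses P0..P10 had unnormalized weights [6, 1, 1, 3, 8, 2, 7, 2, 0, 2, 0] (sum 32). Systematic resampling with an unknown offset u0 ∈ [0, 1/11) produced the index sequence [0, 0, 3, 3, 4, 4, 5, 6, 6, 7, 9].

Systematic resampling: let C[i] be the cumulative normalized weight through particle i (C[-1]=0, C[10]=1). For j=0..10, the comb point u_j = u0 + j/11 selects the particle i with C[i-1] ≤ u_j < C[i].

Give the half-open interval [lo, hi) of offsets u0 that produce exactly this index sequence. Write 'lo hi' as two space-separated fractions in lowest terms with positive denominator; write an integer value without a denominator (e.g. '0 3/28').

C = [3/16, 7/32, 1/4, 11/32, 19/32, 21/32, 7/8, 15/16, 15/16, 1, 1]
j=0 picked index 0: u0 ∈ [0, 3/16)
j=1 picked index 0: u0 ∈ [-1/11, 17/176)
j=2 picked index 3: u0 ∈ [3/44, 57/352)
j=3 picked index 3: u0 ∈ [-1/44, 25/352)
j=4 picked index 4: u0 ∈ [-7/352, 81/352)
j=5 picked index 4: u0 ∈ [-39/352, 49/352)
j=6 picked index 5: u0 ∈ [17/352, 39/352)
j=7 picked index 6: u0 ∈ [7/352, 21/88)
j=8 picked index 6: u0 ∈ [-25/352, 13/88)
j=9 picked index 7: u0 ∈ [5/88, 21/176)
j=10 picked index 9: u0 ∈ [5/176, 1/11)
intersection: [3/44, 25/352)

3/44 25/352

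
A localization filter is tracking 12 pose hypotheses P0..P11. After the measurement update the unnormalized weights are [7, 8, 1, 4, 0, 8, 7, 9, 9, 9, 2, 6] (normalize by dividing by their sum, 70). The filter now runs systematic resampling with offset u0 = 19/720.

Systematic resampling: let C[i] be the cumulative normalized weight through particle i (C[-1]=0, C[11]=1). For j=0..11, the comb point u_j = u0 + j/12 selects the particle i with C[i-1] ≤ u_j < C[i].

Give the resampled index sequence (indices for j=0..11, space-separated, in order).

C = [1/10, 3/14, 8/35, 2/7, 2/7, 2/5, 1/2, 22/35, 53/70, 31/35, 32/35, 1]
j=0: u_0=19/720 ∈ [0, 1/10) → index 0
j=1: u_1=79/720 ∈ [1/10, 3/14) → index 1
j=2: u_2=139/720 ∈ [1/10, 3/14) → index 1
j=3: u_3=199/720 ∈ [8/35, 2/7) → index 3
j=4: u_4=259/720 ∈ [2/7, 2/5) → index 5
j=5: u_5=319/720 ∈ [2/5, 1/2) → index 6
j=6: u_6=379/720 ∈ [1/2, 22/35) → index 7
j=7: u_7=439/720 ∈ [1/2, 22/35) → index 7
j=8: u_8=499/720 ∈ [22/35, 53/70) → index 8
j=9: u_9=559/720 ∈ [53/70, 31/35) → index 9
j=10: u_10=619/720 ∈ [53/70, 31/35) → index 9
j=11: u_11=679/720 ∈ [32/35, 1) → index 11

0 1 1 3 5 6 7 7 8 9 9 11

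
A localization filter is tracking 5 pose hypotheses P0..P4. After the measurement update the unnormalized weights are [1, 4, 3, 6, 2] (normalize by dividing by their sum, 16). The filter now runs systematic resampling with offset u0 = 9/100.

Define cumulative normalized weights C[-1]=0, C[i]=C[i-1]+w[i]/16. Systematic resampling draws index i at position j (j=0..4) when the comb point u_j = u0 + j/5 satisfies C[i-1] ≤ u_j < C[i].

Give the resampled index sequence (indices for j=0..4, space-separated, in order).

1 1 2 3 4

C = [1/16, 5/16, 1/2, 7/8, 1]
j=0: u_0=9/100 ∈ [1/16, 5/16) → index 1
j=1: u_1=29/100 ∈ [1/16, 5/16) → index 1
j=2: u_2=49/100 ∈ [5/16, 1/2) → index 2
j=3: u_3=69/100 ∈ [1/2, 7/8) → index 3
j=4: u_4=89/100 ∈ [7/8, 1) → index 4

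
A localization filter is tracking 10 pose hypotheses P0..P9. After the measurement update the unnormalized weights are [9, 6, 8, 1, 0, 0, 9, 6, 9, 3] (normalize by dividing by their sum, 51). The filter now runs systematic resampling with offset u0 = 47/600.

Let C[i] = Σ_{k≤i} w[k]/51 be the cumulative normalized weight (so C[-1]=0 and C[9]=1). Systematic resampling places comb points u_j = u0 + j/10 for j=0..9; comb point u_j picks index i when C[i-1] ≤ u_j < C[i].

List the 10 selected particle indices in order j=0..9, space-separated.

0 1 1 2 6 6 7 8 8 9

C = [3/17, 5/17, 23/51, 8/17, 8/17, 8/17, 11/17, 13/17, 16/17, 1]
j=0: u_0=47/600 ∈ [0, 3/17) → index 0
j=1: u_1=107/600 ∈ [3/17, 5/17) → index 1
j=2: u_2=167/600 ∈ [3/17, 5/17) → index 1
j=3: u_3=227/600 ∈ [5/17, 23/51) → index 2
j=4: u_4=287/600 ∈ [8/17, 11/17) → index 6
j=5: u_5=347/600 ∈ [8/17, 11/17) → index 6
j=6: u_6=407/600 ∈ [11/17, 13/17) → index 7
j=7: u_7=467/600 ∈ [13/17, 16/17) → index 8
j=8: u_8=527/600 ∈ [13/17, 16/17) → index 8
j=9: u_9=587/600 ∈ [16/17, 1) → index 9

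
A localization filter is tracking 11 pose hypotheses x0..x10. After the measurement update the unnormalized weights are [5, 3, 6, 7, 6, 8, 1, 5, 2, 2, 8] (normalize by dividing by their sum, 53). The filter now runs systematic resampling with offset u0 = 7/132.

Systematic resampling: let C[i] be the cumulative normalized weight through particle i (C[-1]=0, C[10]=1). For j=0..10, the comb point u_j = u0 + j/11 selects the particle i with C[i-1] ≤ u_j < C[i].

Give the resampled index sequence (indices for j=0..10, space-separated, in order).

0 1 2 3 4 4 5 7 8 10 10

C = [5/53, 8/53, 14/53, 21/53, 27/53, 35/53, 36/53, 41/53, 43/53, 45/53, 1]
j=0: u_0=7/132 ∈ [0, 5/53) → index 0
j=1: u_1=19/132 ∈ [5/53, 8/53) → index 1
j=2: u_2=31/132 ∈ [8/53, 14/53) → index 2
j=3: u_3=43/132 ∈ [14/53, 21/53) → index 3
j=4: u_4=5/12 ∈ [21/53, 27/53) → index 4
j=5: u_5=67/132 ∈ [21/53, 27/53) → index 4
j=6: u_6=79/132 ∈ [27/53, 35/53) → index 5
j=7: u_7=91/132 ∈ [36/53, 41/53) → index 7
j=8: u_8=103/132 ∈ [41/53, 43/53) → index 8
j=9: u_9=115/132 ∈ [45/53, 1) → index 10
j=10: u_10=127/132 ∈ [45/53, 1) → index 10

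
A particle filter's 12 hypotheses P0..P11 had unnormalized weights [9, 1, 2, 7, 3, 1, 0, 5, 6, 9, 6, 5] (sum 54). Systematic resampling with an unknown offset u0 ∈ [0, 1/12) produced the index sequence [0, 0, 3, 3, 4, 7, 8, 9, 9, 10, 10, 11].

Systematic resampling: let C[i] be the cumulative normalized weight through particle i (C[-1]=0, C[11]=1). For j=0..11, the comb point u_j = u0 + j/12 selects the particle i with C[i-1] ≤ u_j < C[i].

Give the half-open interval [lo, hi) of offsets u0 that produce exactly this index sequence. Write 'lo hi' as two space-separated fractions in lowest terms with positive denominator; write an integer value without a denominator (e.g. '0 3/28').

1/18 2/27

C = [1/6, 5/27, 2/9, 19/54, 11/27, 23/54, 23/54, 14/27, 17/27, 43/54, 49/54, 1]
j=0 picked index 0: u0 ∈ [0, 1/6)
j=1 picked index 0: u0 ∈ [-1/12, 1/12)
j=2 picked index 3: u0 ∈ [1/18, 5/27)
j=3 picked index 3: u0 ∈ [-1/36, 11/108)
j=4 picked index 4: u0 ∈ [1/54, 2/27)
j=5 picked index 7: u0 ∈ [1/108, 11/108)
j=6 picked index 8: u0 ∈ [1/54, 7/54)
j=7 picked index 9: u0 ∈ [5/108, 23/108)
j=8 picked index 9: u0 ∈ [-1/27, 7/54)
j=9 picked index 10: u0 ∈ [5/108, 17/108)
j=10 picked index 10: u0 ∈ [-1/27, 2/27)
j=11 picked index 11: u0 ∈ [-1/108, 1/12)
intersection: [1/18, 2/27)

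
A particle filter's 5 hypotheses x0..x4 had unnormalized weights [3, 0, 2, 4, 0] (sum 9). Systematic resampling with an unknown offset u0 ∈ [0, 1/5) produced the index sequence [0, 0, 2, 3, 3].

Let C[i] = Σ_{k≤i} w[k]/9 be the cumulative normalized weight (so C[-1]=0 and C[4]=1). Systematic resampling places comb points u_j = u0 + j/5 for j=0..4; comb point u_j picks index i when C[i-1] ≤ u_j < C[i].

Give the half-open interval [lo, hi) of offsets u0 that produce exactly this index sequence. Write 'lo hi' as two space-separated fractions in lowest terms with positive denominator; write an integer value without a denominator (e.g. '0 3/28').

0 2/15

C = [1/3, 1/3, 5/9, 1, 1]
j=0 picked index 0: u0 ∈ [0, 1/3)
j=1 picked index 0: u0 ∈ [-1/5, 2/15)
j=2 picked index 2: u0 ∈ [-1/15, 7/45)
j=3 picked index 3: u0 ∈ [-2/45, 2/5)
j=4 picked index 3: u0 ∈ [-11/45, 1/5)
intersection: [0, 2/15)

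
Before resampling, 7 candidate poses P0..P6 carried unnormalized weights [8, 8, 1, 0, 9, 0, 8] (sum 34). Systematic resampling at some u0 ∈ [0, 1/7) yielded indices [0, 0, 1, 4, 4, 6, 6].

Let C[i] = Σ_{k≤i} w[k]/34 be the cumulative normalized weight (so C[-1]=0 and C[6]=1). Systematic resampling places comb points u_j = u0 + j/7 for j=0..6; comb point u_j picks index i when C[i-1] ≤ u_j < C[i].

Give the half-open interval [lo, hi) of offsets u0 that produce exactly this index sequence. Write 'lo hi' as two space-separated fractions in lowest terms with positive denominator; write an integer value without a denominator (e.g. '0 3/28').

1/14 11/119

C = [4/17, 8/17, 1/2, 1/2, 13/17, 13/17, 1]
j=0 picked index 0: u0 ∈ [0, 4/17)
j=1 picked index 0: u0 ∈ [-1/7, 11/119)
j=2 picked index 1: u0 ∈ [-6/119, 22/119)
j=3 picked index 4: u0 ∈ [1/14, 40/119)
j=4 picked index 4: u0 ∈ [-1/14, 23/119)
j=5 picked index 6: u0 ∈ [6/119, 2/7)
j=6 picked index 6: u0 ∈ [-11/119, 1/7)
intersection: [1/14, 11/119)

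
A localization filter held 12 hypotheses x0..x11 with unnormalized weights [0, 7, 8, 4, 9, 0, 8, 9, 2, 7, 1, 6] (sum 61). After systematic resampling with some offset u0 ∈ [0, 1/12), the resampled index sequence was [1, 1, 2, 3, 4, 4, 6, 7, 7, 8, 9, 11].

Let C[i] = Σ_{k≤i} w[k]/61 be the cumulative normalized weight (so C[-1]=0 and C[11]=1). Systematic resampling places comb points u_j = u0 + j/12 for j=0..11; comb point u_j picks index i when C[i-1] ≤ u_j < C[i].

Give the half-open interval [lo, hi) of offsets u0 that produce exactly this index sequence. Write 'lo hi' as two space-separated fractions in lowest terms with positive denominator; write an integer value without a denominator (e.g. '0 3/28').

C = [0, 7/61, 15/61, 19/61, 28/61, 28/61, 36/61, 45/61, 47/61, 54/61, 55/61, 1]
j=0 picked index 1: u0 ∈ [0, 7/61)
j=1 picked index 1: u0 ∈ [-1/12, 23/732)
j=2 picked index 2: u0 ∈ [-19/366, 29/366)
j=3 picked index 3: u0 ∈ [-1/244, 15/244)
j=4 picked index 4: u0 ∈ [-4/183, 23/183)
j=5 picked index 4: u0 ∈ [-77/732, 31/732)
j=6 picked index 6: u0 ∈ [-5/122, 11/122)
j=7 picked index 7: u0 ∈ [5/732, 113/732)
j=8 picked index 7: u0 ∈ [-14/183, 13/183)
j=9 picked index 8: u0 ∈ [-3/244, 5/244)
j=10 picked index 9: u0 ∈ [-23/366, 19/366)
j=11 picked index 11: u0 ∈ [-11/732, 1/12)
intersection: [5/732, 5/244)

5/732 5/244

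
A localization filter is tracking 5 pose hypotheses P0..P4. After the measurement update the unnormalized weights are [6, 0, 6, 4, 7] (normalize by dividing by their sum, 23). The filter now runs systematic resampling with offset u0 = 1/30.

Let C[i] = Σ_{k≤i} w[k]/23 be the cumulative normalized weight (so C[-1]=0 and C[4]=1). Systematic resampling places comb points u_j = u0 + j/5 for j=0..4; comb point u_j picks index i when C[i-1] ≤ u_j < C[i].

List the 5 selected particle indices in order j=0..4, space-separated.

0 0 2 3 4

C = [6/23, 6/23, 12/23, 16/23, 1]
j=0: u_0=1/30 ∈ [0, 6/23) → index 0
j=1: u_1=7/30 ∈ [0, 6/23) → index 0
j=2: u_2=13/30 ∈ [6/23, 12/23) → index 2
j=3: u_3=19/30 ∈ [12/23, 16/23) → index 3
j=4: u_4=5/6 ∈ [16/23, 1) → index 4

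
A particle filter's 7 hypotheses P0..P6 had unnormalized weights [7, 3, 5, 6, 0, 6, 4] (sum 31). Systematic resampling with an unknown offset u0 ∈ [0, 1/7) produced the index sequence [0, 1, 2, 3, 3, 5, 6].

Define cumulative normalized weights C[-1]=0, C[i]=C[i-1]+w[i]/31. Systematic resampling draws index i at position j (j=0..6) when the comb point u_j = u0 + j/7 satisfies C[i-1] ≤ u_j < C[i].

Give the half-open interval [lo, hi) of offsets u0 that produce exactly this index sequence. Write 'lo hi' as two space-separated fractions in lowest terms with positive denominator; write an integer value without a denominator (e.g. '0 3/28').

18/217 23/217

C = [7/31, 10/31, 15/31, 21/31, 21/31, 27/31, 1]
j=0 picked index 0: u0 ∈ [0, 7/31)
j=1 picked index 1: u0 ∈ [18/217, 39/217)
j=2 picked index 2: u0 ∈ [8/217, 43/217)
j=3 picked index 3: u0 ∈ [12/217, 54/217)
j=4 picked index 3: u0 ∈ [-19/217, 23/217)
j=5 picked index 5: u0 ∈ [-8/217, 34/217)
j=6 picked index 6: u0 ∈ [3/217, 1/7)
intersection: [18/217, 23/217)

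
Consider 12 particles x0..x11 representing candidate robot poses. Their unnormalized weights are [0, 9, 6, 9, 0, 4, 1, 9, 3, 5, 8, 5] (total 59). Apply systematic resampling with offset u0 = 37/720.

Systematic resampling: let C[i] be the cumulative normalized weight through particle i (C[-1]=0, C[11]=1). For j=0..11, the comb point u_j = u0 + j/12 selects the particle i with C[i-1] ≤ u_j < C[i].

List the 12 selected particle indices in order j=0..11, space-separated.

1 1 2 3 3 5 7 7 9 10 10 11

C = [0, 9/59, 15/59, 24/59, 24/59, 28/59, 29/59, 38/59, 41/59, 46/59, 54/59, 1]
j=0: u_0=37/720 ∈ [0, 9/59) → index 1
j=1: u_1=97/720 ∈ [0, 9/59) → index 1
j=2: u_2=157/720 ∈ [9/59, 15/59) → index 2
j=3: u_3=217/720 ∈ [15/59, 24/59) → index 3
j=4: u_4=277/720 ∈ [15/59, 24/59) → index 3
j=5: u_5=337/720 ∈ [24/59, 28/59) → index 5
j=6: u_6=397/720 ∈ [29/59, 38/59) → index 7
j=7: u_7=457/720 ∈ [29/59, 38/59) → index 7
j=8: u_8=517/720 ∈ [41/59, 46/59) → index 9
j=9: u_9=577/720 ∈ [46/59, 54/59) → index 10
j=10: u_10=637/720 ∈ [46/59, 54/59) → index 10
j=11: u_11=697/720 ∈ [54/59, 1) → index 11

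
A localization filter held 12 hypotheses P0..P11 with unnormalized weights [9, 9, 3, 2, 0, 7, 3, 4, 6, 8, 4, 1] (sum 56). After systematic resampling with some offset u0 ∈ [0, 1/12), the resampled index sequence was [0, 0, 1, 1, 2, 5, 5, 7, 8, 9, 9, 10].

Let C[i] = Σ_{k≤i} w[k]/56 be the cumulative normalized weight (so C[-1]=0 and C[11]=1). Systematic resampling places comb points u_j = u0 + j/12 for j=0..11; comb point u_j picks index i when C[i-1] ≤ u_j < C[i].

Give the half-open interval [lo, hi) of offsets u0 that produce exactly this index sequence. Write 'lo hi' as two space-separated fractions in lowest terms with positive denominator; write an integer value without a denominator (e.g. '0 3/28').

C = [9/56, 9/28, 3/8, 23/56, 23/56, 15/28, 33/56, 37/56, 43/56, 51/56, 55/56, 1]
j=0 picked index 0: u0 ∈ [0, 9/56)
j=1 picked index 0: u0 ∈ [-1/12, 13/168)
j=2 picked index 1: u0 ∈ [-1/168, 13/84)
j=3 picked index 1: u0 ∈ [-5/56, 1/14)
j=4 picked index 2: u0 ∈ [-1/84, 1/24)
j=5 picked index 5: u0 ∈ [-1/168, 5/42)
j=6 picked index 5: u0 ∈ [-5/56, 1/28)
j=7 picked index 7: u0 ∈ [1/168, 13/168)
j=8 picked index 8: u0 ∈ [-1/168, 17/168)
j=9 picked index 9: u0 ∈ [1/56, 9/56)
j=10 picked index 9: u0 ∈ [-11/168, 13/168)
j=11 picked index 10: u0 ∈ [-1/168, 11/168)
intersection: [1/56, 1/28)

1/56 1/28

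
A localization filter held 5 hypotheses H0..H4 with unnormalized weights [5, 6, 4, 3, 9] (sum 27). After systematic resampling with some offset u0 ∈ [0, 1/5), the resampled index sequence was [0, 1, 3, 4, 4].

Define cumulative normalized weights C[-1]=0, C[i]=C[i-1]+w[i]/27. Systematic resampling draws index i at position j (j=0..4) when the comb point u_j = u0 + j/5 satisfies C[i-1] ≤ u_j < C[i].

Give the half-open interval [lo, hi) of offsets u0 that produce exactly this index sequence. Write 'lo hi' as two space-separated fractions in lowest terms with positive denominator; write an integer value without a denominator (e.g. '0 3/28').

7/45 5/27

C = [5/27, 11/27, 5/9, 2/3, 1]
j=0 picked index 0: u0 ∈ [0, 5/27)
j=1 picked index 1: u0 ∈ [-2/135, 28/135)
j=2 picked index 3: u0 ∈ [7/45, 4/15)
j=3 picked index 4: u0 ∈ [1/15, 2/5)
j=4 picked index 4: u0 ∈ [-2/15, 1/5)
intersection: [7/45, 5/27)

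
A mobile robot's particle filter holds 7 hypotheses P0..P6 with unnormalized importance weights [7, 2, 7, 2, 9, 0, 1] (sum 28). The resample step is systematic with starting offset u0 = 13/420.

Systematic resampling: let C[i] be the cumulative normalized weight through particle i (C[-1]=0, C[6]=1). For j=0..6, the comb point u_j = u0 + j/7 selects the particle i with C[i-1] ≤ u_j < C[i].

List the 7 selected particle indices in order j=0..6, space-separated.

0 0 1 2 3 4 4

C = [1/4, 9/28, 4/7, 9/14, 27/28, 27/28, 1]
j=0: u_0=13/420 ∈ [0, 1/4) → index 0
j=1: u_1=73/420 ∈ [0, 1/4) → index 0
j=2: u_2=19/60 ∈ [1/4, 9/28) → index 1
j=3: u_3=193/420 ∈ [9/28, 4/7) → index 2
j=4: u_4=253/420 ∈ [4/7, 9/14) → index 3
j=5: u_5=313/420 ∈ [9/14, 27/28) → index 4
j=6: u_6=373/420 ∈ [9/14, 27/28) → index 4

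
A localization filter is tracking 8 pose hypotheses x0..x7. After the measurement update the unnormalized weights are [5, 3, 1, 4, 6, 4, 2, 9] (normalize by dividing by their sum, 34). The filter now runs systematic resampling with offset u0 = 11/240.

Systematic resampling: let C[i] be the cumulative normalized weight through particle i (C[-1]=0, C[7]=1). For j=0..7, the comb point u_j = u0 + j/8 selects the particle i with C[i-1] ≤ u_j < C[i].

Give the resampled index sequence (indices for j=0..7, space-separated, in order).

C = [5/34, 4/17, 9/34, 13/34, 19/34, 23/34, 25/34, 1]
j=0: u_0=11/240 ∈ [0, 5/34) → index 0
j=1: u_1=41/240 ∈ [5/34, 4/17) → index 1
j=2: u_2=71/240 ∈ [9/34, 13/34) → index 3
j=3: u_3=101/240 ∈ [13/34, 19/34) → index 4
j=4: u_4=131/240 ∈ [13/34, 19/34) → index 4
j=5: u_5=161/240 ∈ [19/34, 23/34) → index 5
j=6: u_6=191/240 ∈ [25/34, 1) → index 7
j=7: u_7=221/240 ∈ [25/34, 1) → index 7

0 1 3 4 4 5 7 7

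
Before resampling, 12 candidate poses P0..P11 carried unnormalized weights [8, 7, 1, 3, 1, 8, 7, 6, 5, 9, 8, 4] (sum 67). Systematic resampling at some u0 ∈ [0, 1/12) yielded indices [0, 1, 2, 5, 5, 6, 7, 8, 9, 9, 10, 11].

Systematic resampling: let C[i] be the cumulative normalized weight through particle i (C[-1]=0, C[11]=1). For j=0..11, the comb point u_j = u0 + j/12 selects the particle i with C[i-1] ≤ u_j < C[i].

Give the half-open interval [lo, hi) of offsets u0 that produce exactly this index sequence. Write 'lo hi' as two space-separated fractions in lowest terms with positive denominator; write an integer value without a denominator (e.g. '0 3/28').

23/402 19/268

C = [8/67, 15/67, 16/67, 19/67, 20/67, 28/67, 35/67, 41/67, 46/67, 55/67, 63/67, 1]
j=0 picked index 0: u0 ∈ [0, 8/67)
j=1 picked index 1: u0 ∈ [29/804, 113/804)
j=2 picked index 2: u0 ∈ [23/402, 29/402)
j=3 picked index 5: u0 ∈ [13/268, 45/268)
j=4 picked index 5: u0 ∈ [-7/201, 17/201)
j=5 picked index 6: u0 ∈ [1/804, 85/804)
j=6 picked index 7: u0 ∈ [3/134, 15/134)
j=7 picked index 8: u0 ∈ [23/804, 83/804)
j=8 picked index 9: u0 ∈ [4/201, 31/201)
j=9 picked index 9: u0 ∈ [-17/268, 19/268)
j=10 picked index 10: u0 ∈ [-5/402, 43/402)
j=11 picked index 11: u0 ∈ [19/804, 1/12)
intersection: [23/402, 19/268)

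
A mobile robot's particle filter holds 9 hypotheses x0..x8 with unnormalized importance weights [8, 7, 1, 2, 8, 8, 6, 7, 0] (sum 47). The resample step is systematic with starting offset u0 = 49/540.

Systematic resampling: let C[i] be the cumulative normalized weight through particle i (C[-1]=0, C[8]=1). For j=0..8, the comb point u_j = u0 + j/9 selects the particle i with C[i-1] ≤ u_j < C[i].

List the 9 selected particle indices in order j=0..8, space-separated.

C = [8/47, 15/47, 16/47, 18/47, 26/47, 34/47, 40/47, 1, 1]
j=0: u_0=49/540 ∈ [0, 8/47) → index 0
j=1: u_1=109/540 ∈ [8/47, 15/47) → index 1
j=2: u_2=169/540 ∈ [8/47, 15/47) → index 1
j=3: u_3=229/540 ∈ [18/47, 26/47) → index 4
j=4: u_4=289/540 ∈ [18/47, 26/47) → index 4
j=5: u_5=349/540 ∈ [26/47, 34/47) → index 5
j=6: u_6=409/540 ∈ [34/47, 40/47) → index 6
j=7: u_7=469/540 ∈ [40/47, 1) → index 7
j=8: u_8=529/540 ∈ [40/47, 1) → index 7

0 1 1 4 4 5 6 7 7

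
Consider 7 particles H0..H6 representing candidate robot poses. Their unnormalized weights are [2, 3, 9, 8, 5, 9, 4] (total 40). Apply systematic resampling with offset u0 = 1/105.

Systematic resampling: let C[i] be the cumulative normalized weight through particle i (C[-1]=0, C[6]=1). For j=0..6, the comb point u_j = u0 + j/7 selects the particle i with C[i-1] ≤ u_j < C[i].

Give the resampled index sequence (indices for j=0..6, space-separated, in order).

0 2 2 3 4 5 5

C = [1/20, 1/8, 7/20, 11/20, 27/40, 9/10, 1]
j=0: u_0=1/105 ∈ [0, 1/20) → index 0
j=1: u_1=16/105 ∈ [1/8, 7/20) → index 2
j=2: u_2=31/105 ∈ [1/8, 7/20) → index 2
j=3: u_3=46/105 ∈ [7/20, 11/20) → index 3
j=4: u_4=61/105 ∈ [11/20, 27/40) → index 4
j=5: u_5=76/105 ∈ [27/40, 9/10) → index 5
j=6: u_6=13/15 ∈ [27/40, 9/10) → index 5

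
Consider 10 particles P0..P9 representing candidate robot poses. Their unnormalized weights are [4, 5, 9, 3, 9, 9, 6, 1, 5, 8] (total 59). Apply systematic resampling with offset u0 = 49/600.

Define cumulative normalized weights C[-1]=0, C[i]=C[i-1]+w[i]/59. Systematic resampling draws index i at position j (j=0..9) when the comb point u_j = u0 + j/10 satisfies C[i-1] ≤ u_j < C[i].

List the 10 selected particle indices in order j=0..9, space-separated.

1 2 2 4 4 5 6 8 9 9

C = [4/59, 9/59, 18/59, 21/59, 30/59, 39/59, 45/59, 46/59, 51/59, 1]
j=0: u_0=49/600 ∈ [4/59, 9/59) → index 1
j=1: u_1=109/600 ∈ [9/59, 18/59) → index 2
j=2: u_2=169/600 ∈ [9/59, 18/59) → index 2
j=3: u_3=229/600 ∈ [21/59, 30/59) → index 4
j=4: u_4=289/600 ∈ [21/59, 30/59) → index 4
j=5: u_5=349/600 ∈ [30/59, 39/59) → index 5
j=6: u_6=409/600 ∈ [39/59, 45/59) → index 6
j=7: u_7=469/600 ∈ [46/59, 51/59) → index 8
j=8: u_8=529/600 ∈ [51/59, 1) → index 9
j=9: u_9=589/600 ∈ [51/59, 1) → index 9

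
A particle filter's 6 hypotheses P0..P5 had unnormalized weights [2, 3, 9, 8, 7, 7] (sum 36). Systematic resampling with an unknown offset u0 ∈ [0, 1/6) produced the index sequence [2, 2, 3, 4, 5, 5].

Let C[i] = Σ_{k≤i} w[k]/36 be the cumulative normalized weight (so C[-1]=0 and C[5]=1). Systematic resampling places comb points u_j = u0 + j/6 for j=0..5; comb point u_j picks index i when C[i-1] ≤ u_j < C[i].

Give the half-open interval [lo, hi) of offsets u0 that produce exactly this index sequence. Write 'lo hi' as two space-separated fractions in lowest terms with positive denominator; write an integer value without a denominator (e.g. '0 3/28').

C = [1/18, 5/36, 7/18, 11/18, 29/36, 1]
j=0 picked index 2: u0 ∈ [5/36, 7/18)
j=1 picked index 2: u0 ∈ [-1/36, 2/9)
j=2 picked index 3: u0 ∈ [1/18, 5/18)
j=3 picked index 4: u0 ∈ [1/9, 11/36)
j=4 picked index 5: u0 ∈ [5/36, 1/3)
j=5 picked index 5: u0 ∈ [-1/36, 1/6)
intersection: [5/36, 1/6)

5/36 1/6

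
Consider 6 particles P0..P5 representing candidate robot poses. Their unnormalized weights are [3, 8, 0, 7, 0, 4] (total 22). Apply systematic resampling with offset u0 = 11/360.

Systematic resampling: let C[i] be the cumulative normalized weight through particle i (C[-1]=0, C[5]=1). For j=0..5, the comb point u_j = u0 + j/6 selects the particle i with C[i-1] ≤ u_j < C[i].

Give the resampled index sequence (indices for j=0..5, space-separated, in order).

C = [3/22, 1/2, 1/2, 9/11, 9/11, 1]
j=0: u_0=11/360 ∈ [0, 3/22) → index 0
j=1: u_1=71/360 ∈ [3/22, 1/2) → index 1
j=2: u_2=131/360 ∈ [3/22, 1/2) → index 1
j=3: u_3=191/360 ∈ [1/2, 9/11) → index 3
j=4: u_4=251/360 ∈ [1/2, 9/11) → index 3
j=5: u_5=311/360 ∈ [9/11, 1) → index 5

0 1 1 3 3 5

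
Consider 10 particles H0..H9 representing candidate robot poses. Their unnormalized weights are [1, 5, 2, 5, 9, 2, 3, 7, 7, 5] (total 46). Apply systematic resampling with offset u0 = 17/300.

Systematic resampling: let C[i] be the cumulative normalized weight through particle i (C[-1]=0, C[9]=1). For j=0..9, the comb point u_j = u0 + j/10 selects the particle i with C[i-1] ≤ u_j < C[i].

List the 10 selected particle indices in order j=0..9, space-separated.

C = [1/46, 3/23, 4/23, 13/46, 11/23, 12/23, 27/46, 17/23, 41/46, 1]
j=0: u_0=17/300 ∈ [1/46, 3/23) → index 1
j=1: u_1=47/300 ∈ [3/23, 4/23) → index 2
j=2: u_2=77/300 ∈ [4/23, 13/46) → index 3
j=3: u_3=107/300 ∈ [13/46, 11/23) → index 4
j=4: u_4=137/300 ∈ [13/46, 11/23) → index 4
j=5: u_5=167/300 ∈ [12/23, 27/46) → index 6
j=6: u_6=197/300 ∈ [27/46, 17/23) → index 7
j=7: u_7=227/300 ∈ [17/23, 41/46) → index 8
j=8: u_8=257/300 ∈ [17/23, 41/46) → index 8
j=9: u_9=287/300 ∈ [41/46, 1) → index 9

1 2 3 4 4 6 7 8 8 9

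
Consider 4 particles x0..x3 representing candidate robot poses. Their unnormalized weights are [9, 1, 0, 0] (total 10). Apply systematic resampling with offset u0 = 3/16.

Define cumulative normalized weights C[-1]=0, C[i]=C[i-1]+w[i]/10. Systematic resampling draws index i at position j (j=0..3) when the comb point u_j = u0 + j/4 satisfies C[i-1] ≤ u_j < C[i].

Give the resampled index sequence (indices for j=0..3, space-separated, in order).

C = [9/10, 1, 1, 1]
j=0: u_0=3/16 ∈ [0, 9/10) → index 0
j=1: u_1=7/16 ∈ [0, 9/10) → index 0
j=2: u_2=11/16 ∈ [0, 9/10) → index 0
j=3: u_3=15/16 ∈ [9/10, 1) → index 1

0 0 0 1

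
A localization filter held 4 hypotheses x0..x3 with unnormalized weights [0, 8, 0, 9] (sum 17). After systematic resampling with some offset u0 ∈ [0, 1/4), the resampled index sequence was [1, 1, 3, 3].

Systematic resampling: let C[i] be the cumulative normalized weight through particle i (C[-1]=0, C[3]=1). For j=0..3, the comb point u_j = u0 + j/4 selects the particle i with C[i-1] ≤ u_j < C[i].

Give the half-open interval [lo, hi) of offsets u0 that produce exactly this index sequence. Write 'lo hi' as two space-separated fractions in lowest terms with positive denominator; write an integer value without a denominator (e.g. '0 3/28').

C = [0, 8/17, 8/17, 1]
j=0 picked index 1: u0 ∈ [0, 8/17)
j=1 picked index 1: u0 ∈ [-1/4, 15/68)
j=2 picked index 3: u0 ∈ [-1/34, 1/2)
j=3 picked index 3: u0 ∈ [-19/68, 1/4)
intersection: [0, 15/68)

0 15/68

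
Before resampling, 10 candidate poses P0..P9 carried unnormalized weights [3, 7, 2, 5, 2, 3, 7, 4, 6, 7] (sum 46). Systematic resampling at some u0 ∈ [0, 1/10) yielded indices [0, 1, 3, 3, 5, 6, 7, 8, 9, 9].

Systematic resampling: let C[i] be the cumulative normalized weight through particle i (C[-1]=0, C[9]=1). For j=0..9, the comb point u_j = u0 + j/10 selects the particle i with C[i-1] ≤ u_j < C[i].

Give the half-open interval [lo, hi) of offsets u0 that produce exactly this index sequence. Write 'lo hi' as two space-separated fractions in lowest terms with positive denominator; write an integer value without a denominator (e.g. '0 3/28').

C = [3/46, 5/23, 6/23, 17/46, 19/46, 11/23, 29/46, 33/46, 39/46, 1]
j=0 picked index 0: u0 ∈ [0, 3/46)
j=1 picked index 1: u0 ∈ [-4/115, 27/230)
j=2 picked index 3: u0 ∈ [7/115, 39/230)
j=3 picked index 3: u0 ∈ [-9/230, 8/115)
j=4 picked index 5: u0 ∈ [3/230, 9/115)
j=5 picked index 6: u0 ∈ [-1/46, 3/23)
j=6 picked index 7: u0 ∈ [7/230, 27/230)
j=7 picked index 8: u0 ∈ [2/115, 17/115)
j=8 picked index 9: u0 ∈ [11/230, 1/5)
j=9 picked index 9: u0 ∈ [-6/115, 1/10)
intersection: [7/115, 3/46)

7/115 3/46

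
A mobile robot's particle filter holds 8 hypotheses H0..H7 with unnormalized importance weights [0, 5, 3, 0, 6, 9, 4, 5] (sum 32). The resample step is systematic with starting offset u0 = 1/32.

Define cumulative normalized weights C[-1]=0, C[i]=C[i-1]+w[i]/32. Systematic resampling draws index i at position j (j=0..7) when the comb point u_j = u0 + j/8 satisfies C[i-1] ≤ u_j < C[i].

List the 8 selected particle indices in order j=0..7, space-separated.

C = [0, 5/32, 1/4, 1/4, 7/16, 23/32, 27/32, 1]
j=0: u_0=1/32 ∈ [0, 5/32) → index 1
j=1: u_1=5/32 ∈ [5/32, 1/4) → index 2
j=2: u_2=9/32 ∈ [1/4, 7/16) → index 4
j=3: u_3=13/32 ∈ [1/4, 7/16) → index 4
j=4: u_4=17/32 ∈ [7/16, 23/32) → index 5
j=5: u_5=21/32 ∈ [7/16, 23/32) → index 5
j=6: u_6=25/32 ∈ [23/32, 27/32) → index 6
j=7: u_7=29/32 ∈ [27/32, 1) → index 7

1 2 4 4 5 5 6 7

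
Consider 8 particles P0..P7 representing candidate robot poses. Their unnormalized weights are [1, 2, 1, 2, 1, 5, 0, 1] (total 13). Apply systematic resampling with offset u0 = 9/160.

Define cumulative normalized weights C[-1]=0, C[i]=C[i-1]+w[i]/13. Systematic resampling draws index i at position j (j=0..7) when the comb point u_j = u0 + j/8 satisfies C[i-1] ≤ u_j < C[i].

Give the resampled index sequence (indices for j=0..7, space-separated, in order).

0 1 2 3 5 5 5 7

C = [1/13, 3/13, 4/13, 6/13, 7/13, 12/13, 12/13, 1]
j=0: u_0=9/160 ∈ [0, 1/13) → index 0
j=1: u_1=29/160 ∈ [1/13, 3/13) → index 1
j=2: u_2=49/160 ∈ [3/13, 4/13) → index 2
j=3: u_3=69/160 ∈ [4/13, 6/13) → index 3
j=4: u_4=89/160 ∈ [7/13, 12/13) → index 5
j=5: u_5=109/160 ∈ [7/13, 12/13) → index 5
j=6: u_6=129/160 ∈ [7/13, 12/13) → index 5
j=7: u_7=149/160 ∈ [12/13, 1) → index 7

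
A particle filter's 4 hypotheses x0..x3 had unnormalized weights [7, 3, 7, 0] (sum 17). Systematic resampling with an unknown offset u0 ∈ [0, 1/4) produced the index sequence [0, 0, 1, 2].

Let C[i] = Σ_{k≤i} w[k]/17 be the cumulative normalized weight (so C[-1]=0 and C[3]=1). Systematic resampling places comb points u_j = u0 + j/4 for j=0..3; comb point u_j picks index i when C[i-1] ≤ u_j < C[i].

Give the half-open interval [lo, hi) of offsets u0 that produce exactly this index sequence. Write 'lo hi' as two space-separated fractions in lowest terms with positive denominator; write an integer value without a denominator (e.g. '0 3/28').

C = [7/17, 10/17, 1, 1]
j=0 picked index 0: u0 ∈ [0, 7/17)
j=1 picked index 0: u0 ∈ [-1/4, 11/68)
j=2 picked index 1: u0 ∈ [-3/34, 3/34)
j=3 picked index 2: u0 ∈ [-11/68, 1/4)
intersection: [0, 3/34)

0 3/34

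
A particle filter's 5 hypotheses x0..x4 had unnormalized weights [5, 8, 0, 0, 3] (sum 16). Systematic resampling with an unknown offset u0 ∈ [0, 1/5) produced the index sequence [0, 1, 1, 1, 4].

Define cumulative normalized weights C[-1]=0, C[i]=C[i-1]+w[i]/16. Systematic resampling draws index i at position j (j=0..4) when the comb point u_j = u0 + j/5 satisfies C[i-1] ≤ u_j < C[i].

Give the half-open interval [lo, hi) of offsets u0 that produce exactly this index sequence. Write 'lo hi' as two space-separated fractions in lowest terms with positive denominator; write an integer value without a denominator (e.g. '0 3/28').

C = [5/16, 13/16, 13/16, 13/16, 1]
j=0 picked index 0: u0 ∈ [0, 5/16)
j=1 picked index 1: u0 ∈ [9/80, 49/80)
j=2 picked index 1: u0 ∈ [-7/80, 33/80)
j=3 picked index 1: u0 ∈ [-23/80, 17/80)
j=4 picked index 4: u0 ∈ [1/80, 1/5)
intersection: [9/80, 1/5)

9/80 1/5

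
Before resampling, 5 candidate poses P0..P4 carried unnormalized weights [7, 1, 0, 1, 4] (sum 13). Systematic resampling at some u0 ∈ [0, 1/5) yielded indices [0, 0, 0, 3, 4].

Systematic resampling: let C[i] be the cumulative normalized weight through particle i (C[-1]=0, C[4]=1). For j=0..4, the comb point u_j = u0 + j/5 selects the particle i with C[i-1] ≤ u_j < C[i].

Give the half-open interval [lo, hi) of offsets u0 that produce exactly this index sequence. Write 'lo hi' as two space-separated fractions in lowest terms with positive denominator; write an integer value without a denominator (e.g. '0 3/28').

1/65 6/65

C = [7/13, 8/13, 8/13, 9/13, 1]
j=0 picked index 0: u0 ∈ [0, 7/13)
j=1 picked index 0: u0 ∈ [-1/5, 22/65)
j=2 picked index 0: u0 ∈ [-2/5, 9/65)
j=3 picked index 3: u0 ∈ [1/65, 6/65)
j=4 picked index 4: u0 ∈ [-7/65, 1/5)
intersection: [1/65, 6/65)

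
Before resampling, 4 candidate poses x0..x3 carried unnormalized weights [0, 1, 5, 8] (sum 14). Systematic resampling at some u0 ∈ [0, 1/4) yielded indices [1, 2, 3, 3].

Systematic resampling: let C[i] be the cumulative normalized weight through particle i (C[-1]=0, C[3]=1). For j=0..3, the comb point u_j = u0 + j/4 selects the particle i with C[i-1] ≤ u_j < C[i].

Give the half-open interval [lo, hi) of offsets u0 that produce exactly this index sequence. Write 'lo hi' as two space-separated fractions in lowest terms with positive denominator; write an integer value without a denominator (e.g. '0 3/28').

0 1/14

C = [0, 1/14, 3/7, 1]
j=0 picked index 1: u0 ∈ [0, 1/14)
j=1 picked index 2: u0 ∈ [-5/28, 5/28)
j=2 picked index 3: u0 ∈ [-1/14, 1/2)
j=3 picked index 3: u0 ∈ [-9/28, 1/4)
intersection: [0, 1/14)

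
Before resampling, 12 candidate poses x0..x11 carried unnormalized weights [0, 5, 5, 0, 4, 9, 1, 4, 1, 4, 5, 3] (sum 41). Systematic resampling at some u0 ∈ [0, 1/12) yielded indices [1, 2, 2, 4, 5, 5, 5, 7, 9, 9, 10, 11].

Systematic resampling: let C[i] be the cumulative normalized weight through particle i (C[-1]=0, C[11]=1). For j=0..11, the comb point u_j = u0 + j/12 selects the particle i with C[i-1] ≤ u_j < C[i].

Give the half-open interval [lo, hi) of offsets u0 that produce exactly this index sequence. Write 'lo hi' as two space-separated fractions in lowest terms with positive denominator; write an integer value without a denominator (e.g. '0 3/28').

5/123 9/164

C = [0, 5/41, 10/41, 10/41, 14/41, 23/41, 24/41, 28/41, 29/41, 33/41, 38/41, 1]
j=0 picked index 1: u0 ∈ [0, 5/41)
j=1 picked index 2: u0 ∈ [19/492, 79/492)
j=2 picked index 2: u0 ∈ [-11/246, 19/246)
j=3 picked index 4: u0 ∈ [-1/164, 15/164)
j=4 picked index 5: u0 ∈ [1/123, 28/123)
j=5 picked index 5: u0 ∈ [-37/492, 71/492)
j=6 picked index 5: u0 ∈ [-13/82, 5/82)
j=7 picked index 7: u0 ∈ [1/492, 49/492)
j=8 picked index 9: u0 ∈ [5/123, 17/123)
j=9 picked index 9: u0 ∈ [-7/164, 9/164)
j=10 picked index 10: u0 ∈ [-7/246, 23/246)
j=11 picked index 11: u0 ∈ [5/492, 1/12)
intersection: [5/123, 9/164)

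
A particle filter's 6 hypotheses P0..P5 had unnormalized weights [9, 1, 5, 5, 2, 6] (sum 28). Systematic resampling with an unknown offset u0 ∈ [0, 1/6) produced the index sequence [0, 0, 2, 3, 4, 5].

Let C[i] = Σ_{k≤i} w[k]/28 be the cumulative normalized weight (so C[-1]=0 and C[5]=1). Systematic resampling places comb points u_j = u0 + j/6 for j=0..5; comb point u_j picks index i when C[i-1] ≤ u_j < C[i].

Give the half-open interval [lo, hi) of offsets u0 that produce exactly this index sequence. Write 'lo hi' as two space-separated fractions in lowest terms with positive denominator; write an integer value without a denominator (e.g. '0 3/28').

1/21 5/42

C = [9/28, 5/14, 15/28, 5/7, 11/14, 1]
j=0 picked index 0: u0 ∈ [0, 9/28)
j=1 picked index 0: u0 ∈ [-1/6, 13/84)
j=2 picked index 2: u0 ∈ [1/42, 17/84)
j=3 picked index 3: u0 ∈ [1/28, 3/14)
j=4 picked index 4: u0 ∈ [1/21, 5/42)
j=5 picked index 5: u0 ∈ [-1/21, 1/6)
intersection: [1/21, 5/42)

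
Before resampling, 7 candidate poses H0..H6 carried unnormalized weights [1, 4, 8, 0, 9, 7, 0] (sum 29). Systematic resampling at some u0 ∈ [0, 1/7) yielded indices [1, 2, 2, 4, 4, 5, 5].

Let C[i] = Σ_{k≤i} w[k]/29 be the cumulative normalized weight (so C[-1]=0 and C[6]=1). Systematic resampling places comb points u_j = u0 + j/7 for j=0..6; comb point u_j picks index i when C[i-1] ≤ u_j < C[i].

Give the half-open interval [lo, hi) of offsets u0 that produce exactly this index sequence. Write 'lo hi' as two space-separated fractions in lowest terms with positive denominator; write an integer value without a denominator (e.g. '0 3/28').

C = [1/29, 5/29, 13/29, 13/29, 22/29, 1, 1]
j=0 picked index 1: u0 ∈ [1/29, 5/29)
j=1 picked index 2: u0 ∈ [6/203, 62/203)
j=2 picked index 2: u0 ∈ [-23/203, 33/203)
j=3 picked index 4: u0 ∈ [4/203, 67/203)
j=4 picked index 4: u0 ∈ [-25/203, 38/203)
j=5 picked index 5: u0 ∈ [9/203, 2/7)
j=6 picked index 5: u0 ∈ [-20/203, 1/7)
intersection: [9/203, 1/7)

9/203 1/7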